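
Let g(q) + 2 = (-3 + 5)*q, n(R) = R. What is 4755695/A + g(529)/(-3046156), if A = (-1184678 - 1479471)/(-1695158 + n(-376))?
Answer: 6140625987664738734/2028853365311 ≈ 3.0266e+6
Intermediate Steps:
A = 2664149/1695534 (A = (-1184678 - 1479471)/(-1695158 - 376) = -2664149/(-1695534) = -2664149*(-1/1695534) = 2664149/1695534 ≈ 1.5713)
g(q) = -2 + 2*q (g(q) = -2 + (-3 + 5)*q = -2 + 2*q)
4755695/A + g(529)/(-3046156) = 4755695/(2664149/1695534) + (-2 + 2*529)/(-3046156) = 4755695*(1695534/2664149) + (-2 + 1058)*(-1/3046156) = 8063442566130/2664149 + 1056*(-1/3046156) = 8063442566130/2664149 - 264/761539 = 6140625987664738734/2028853365311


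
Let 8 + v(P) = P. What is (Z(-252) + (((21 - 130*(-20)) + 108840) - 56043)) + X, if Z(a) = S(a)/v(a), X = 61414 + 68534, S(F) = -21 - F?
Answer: 48194929/260 ≈ 1.8537e+5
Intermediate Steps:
v(P) = -8 + P
X = 129948
Z(a) = (-21 - a)/(-8 + a)
(Z(-252) + (((21 - 130*(-20)) + 108840) - 56043)) + X = ((-21 - 1*(-252))/(-8 - 252) + (((21 - 130*(-20)) + 108840) - 56043)) + 129948 = ((-21 + 252)/(-260) + (((21 + 2600) + 108840) - 56043)) + 129948 = (-1/260*231 + ((2621 + 108840) - 56043)) + 129948 = (-231/260 + (111461 - 56043)) + 129948 = (-231/260 + 55418) + 129948 = 14408449/260 + 129948 = 48194929/260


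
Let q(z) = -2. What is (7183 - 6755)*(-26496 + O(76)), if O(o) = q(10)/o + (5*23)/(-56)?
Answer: -3016753399/266 ≈ -1.1341e+7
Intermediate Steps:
O(o) = -115/56 - 2/o (O(o) = -2/o + (5*23)/(-56) = -2/o + 115*(-1/56) = -2/o - 115/56 = -115/56 - 2/o)
(7183 - 6755)*(-26496 + O(76)) = (7183 - 6755)*(-26496 + (-115/56 - 2/76)) = 428*(-26496 + (-115/56 - 2*1/76)) = 428*(-26496 + (-115/56 - 1/38)) = 428*(-26496 - 2213/1064) = 428*(-28193957/1064) = -3016753399/266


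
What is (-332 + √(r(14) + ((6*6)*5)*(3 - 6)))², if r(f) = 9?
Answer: 109693 - 1992*I*√59 ≈ 1.0969e+5 - 15301.0*I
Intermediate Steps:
(-332 + √(r(14) + ((6*6)*5)*(3 - 6)))² = (-332 + √(9 + ((6*6)*5)*(3 - 6)))² = (-332 + √(9 + (36*5)*(-3)))² = (-332 + √(9 + 180*(-3)))² = (-332 + √(9 - 540))² = (-332 + √(-531))² = (-332 + 3*I*√59)²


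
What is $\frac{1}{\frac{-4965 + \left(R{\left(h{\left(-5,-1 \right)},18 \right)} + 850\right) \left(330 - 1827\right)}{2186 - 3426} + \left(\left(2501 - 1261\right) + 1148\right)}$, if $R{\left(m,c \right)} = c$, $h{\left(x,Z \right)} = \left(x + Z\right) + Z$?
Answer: $\frac{1240}{4265481} \approx 0.00029071$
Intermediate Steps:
$h{\left(x,Z \right)} = x + 2 Z$ ($h{\left(x,Z \right)} = \left(Z + x\right) + Z = x + 2 Z$)
$\frac{1}{\frac{-4965 + \left(R{\left(h{\left(-5,-1 \right)},18 \right)} + 850\right) \left(330 - 1827\right)}{2186 - 3426} + \left(\left(2501 - 1261\right) + 1148\right)} = \frac{1}{\frac{-4965 + \left(18 + 850\right) \left(330 - 1827\right)}{2186 - 3426} + \left(\left(2501 - 1261\right) + 1148\right)} = \frac{1}{\frac{-4965 + 868 \left(-1497\right)}{-1240} + \left(1240 + 1148\right)} = \frac{1}{\left(-4965 - 1299396\right) \left(- \frac{1}{1240}\right) + 2388} = \frac{1}{\left(-1304361\right) \left(- \frac{1}{1240}\right) + 2388} = \frac{1}{\frac{1304361}{1240} + 2388} = \frac{1}{\frac{4265481}{1240}} = \frac{1240}{4265481}$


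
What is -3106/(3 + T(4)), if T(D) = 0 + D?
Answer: -3106/7 ≈ -443.71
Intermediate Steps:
T(D) = D
-3106/(3 + T(4)) = -3106/(3 + 4) = -3106/7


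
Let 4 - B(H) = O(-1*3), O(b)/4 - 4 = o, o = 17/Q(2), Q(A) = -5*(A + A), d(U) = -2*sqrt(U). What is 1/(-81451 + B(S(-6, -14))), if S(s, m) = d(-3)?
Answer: -5/407298 ≈ -1.2276e-5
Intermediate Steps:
S(s, m) = -2*I*sqrt(3)
Q(A) = -10*A
o = -17/20 (o = 17/((-10*2)) = 17/(-20) = 17*(-1/20) = -17/20 ≈ -0.85000)
O(b) = 63/5 (O(b) = 16 + 4*(-17/20) = 16 - 17/5 = 63/5)
B(H) = -43/5 (B(H) = 4 - 1*63/5 = 4 - 63/5 = -43/5)
1/(-81451 + B(S(-6, -14))) = 1/(-81451 - 43/5) = 1/(-407298/5) = -5/407298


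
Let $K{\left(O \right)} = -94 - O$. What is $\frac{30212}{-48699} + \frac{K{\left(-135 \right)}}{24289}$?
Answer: $- \frac{104546087}{168978573} \approx -0.61869$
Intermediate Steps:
$\frac{30212}{-48699} + \frac{K{\left(-135 \right)}}{24289} = \frac{30212}{-48699} + \frac{-94 - -135}{24289} = 30212 \left(- \frac{1}{48699}\right) + \left(-94 + 135\right) \frac{1}{24289} = - \frac{4316}{6957} + 41 \cdot \frac{1}{24289} = - \frac{4316}{6957} + \frac{41}{24289} = - \frac{104546087}{168978573}$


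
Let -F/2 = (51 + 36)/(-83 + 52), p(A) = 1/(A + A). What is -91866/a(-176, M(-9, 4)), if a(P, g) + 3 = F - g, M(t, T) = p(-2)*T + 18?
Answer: 1423923/223 ≈ 6385.3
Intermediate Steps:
p(A) = 1/(2*A)
F = 174/31 (F = -2*(51 + 36)/(-83 + 52) = -174/(-31) = -174*(-1)/31 = -2*(-87/31) = 174/31 ≈ 5.6129)
M(t, T) = 18 - T/4 (M(t, T) = ((½)/(-2))*T + 18 = ((½)*(-½))*T + 18 = -T/4 + 18 = 18 - T/4)
a(P, g) = 81/31 - g (a(P, g) = -3 + (174/31 - g) = 81/31 - g)
-91866/a(-176, M(-9, 4)) = -91866/(81/31 - (18 - ¼*4)) = -91866/(81/31 - (18 - 1)) = -91866/(81/31 - 1*17) = -91866/(81/31 - 17) = -91866/(-446/31) = -91866*(-31/446) = 1423923/223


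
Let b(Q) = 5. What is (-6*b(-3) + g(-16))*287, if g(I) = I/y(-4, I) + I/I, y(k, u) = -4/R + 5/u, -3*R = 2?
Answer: -118695/13 ≈ -9130.4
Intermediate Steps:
R = -⅔ (R = -⅓*2 = -⅔ ≈ -0.66667)
y(k, u) = 6 + 5/u (y(k, u) = -4/(-⅔) + 5/u = -4*(-3/2) + 5/u = 6 + 5/u)
g(I) = 1 + I/(6 + 5/I) (g(I) = I/(6 + 5/I) + I/I = I/(6 + 5/I) + 1 = 1 + I/(6 + 5/I))
(-6*b(-3) + g(-16))*287 = (-6*5 + (5 + (-16)² + 6*(-16))/(5 + 6*(-16)))*287 = (-30 + (5 + 256 - 96)/(5 - 96))*287 = (-30 + 165/(-91))*287 = (-30 - 1/91*165)*287 = (-30 - 165/91)*287 = -2895/91*287 = -118695/13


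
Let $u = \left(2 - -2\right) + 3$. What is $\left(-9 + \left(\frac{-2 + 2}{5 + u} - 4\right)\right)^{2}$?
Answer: $169$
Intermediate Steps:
$u = 7$ ($u = \left(2 + 2\right) + 3 = 4 + 3 = 7$)
$\left(-9 + \left(\frac{-2 + 2}{5 + u} - 4\right)\right)^{2} = \left(-9 - \left(4 - \frac{-2 + 2}{5 + 7}\right)\right)^{2} = \left(-9 - \left(4 + \frac{0}{12}\right)\right)^{2} = \left(-9 + \left(0 \cdot \frac{1}{12} - 4\right)\right)^{2} = \left(-9 + \left(0 - 4\right)\right)^{2} = \left(-9 - 4\right)^{2} = \left(-13\right)^{2} = 169$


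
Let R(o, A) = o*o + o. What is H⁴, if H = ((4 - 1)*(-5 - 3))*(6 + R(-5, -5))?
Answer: 151613669376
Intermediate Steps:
R(o, A) = o + o² (R(o, A) = o² + o = o + o²)
H = -624 (H = ((4 - 1)*(-5 - 3))*(6 - 5*(1 - 5)) = (3*(-8))*(6 - 5*(-4)) = -24*(6 + 20) = -24*26 = -624)
H⁴ = (-624)⁴ = 151613669376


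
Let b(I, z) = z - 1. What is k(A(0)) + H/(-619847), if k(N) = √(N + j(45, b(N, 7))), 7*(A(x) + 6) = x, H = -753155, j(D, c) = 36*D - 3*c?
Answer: 753155/619847 + 2*√399 ≈ 41.165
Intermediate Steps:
b(I, z) = -1 + z
j(D, c) = -3*c + 36*D
A(x) = -6 + x/7
k(N) = √(1602 + N) (k(N) = √(N + (-3*(-1 + 7) + 36*45)) = √(N + (-3*6 + 1620)) = √(N + (-18 + 1620)) = √(N + 1602) = √(1602 + N))
k(A(0)) + H/(-619847) = √(1602 + (-6 + (⅐)*0)) - 753155/(-619847) = √(1602 + (-6 + 0)) - 753155*(-1/619847) = √(1602 - 6) + 753155/619847 = √1596 + 753155/619847 = 2*√399 + 753155/619847 = 753155/619847 + 2*√399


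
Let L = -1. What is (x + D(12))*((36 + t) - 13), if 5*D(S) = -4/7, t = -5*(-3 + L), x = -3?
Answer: -4687/35 ≈ -133.91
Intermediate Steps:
t = 20 (t = -5*(-3 - 1) = -5*(-4) = 20)
D(S) = -4/35 (D(S) = (-4/7)/5 = (-4*1/7)/5 = (1/5)*(-4/7) = -4/35)
(x + D(12))*((36 + t) - 13) = (-3 - 4/35)*((36 + 20) - 13) = -109*(56 - 13)/35 = -109/35*43 = -4687/35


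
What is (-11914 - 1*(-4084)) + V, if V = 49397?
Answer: 41567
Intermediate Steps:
(-11914 - 1*(-4084)) + V = (-11914 - 1*(-4084)) + 49397 = (-11914 + 4084) + 49397 = -7830 + 49397 = 41567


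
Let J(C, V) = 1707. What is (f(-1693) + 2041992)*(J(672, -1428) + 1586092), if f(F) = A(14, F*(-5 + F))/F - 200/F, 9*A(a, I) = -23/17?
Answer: 839842744138453409/259029 ≈ 3.2423e+12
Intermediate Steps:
A(a, I) = -23/153 (A(a, I) = (-23/17)/9 = (-23*1/17)/9 = (⅑)*(-23/17) = -23/153)
f(F) = -30623/(153*F) (f(F) = -23/(153*F) - 200/F = -30623/(153*F))
(f(-1693) + 2041992)*(J(672, -1428) + 1586092) = (-30623/153/(-1693) + 2041992)*(1707 + 1586092) = (-30623/153*(-1/1693) + 2041992)*1587799 = (30623/259029 + 2041992)*1587799 = (528935176391/259029)*1587799 = 839842744138453409/259029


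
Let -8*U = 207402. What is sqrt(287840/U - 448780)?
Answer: 2*I*sqrt(1206563368201035)/103701 ≈ 669.92*I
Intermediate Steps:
U = -103701/4 (U = -1/8*207402 = -103701/4 ≈ -25925.)
sqrt(287840/U - 448780) = sqrt(287840/(-103701/4) - 448780) = sqrt(287840*(-4/103701) - 448780) = sqrt(-1151360/103701 - 448780) = sqrt(-46540086140/103701) = 2*I*sqrt(1206563368201035)/103701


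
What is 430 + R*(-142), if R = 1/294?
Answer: 63139/147 ≈ 429.52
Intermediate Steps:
R = 1/294 ≈ 0.0034014
430 + R*(-142) = 430 + (1/294)*(-142) = 430 - 71/147 = 63139/147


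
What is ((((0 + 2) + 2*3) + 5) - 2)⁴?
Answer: 14641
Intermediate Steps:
((((0 + 2) + 2*3) + 5) - 2)⁴ = (((2 + 6) + 5) - 2)⁴ = ((8 + 5) - 2)⁴ = (13 - 2)⁴ = 11⁴ = 14641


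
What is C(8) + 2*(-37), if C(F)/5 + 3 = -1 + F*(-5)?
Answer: -294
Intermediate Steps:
C(F) = -20 - 25*F (C(F) = -15 + 5*(-1 + F*(-5)) = -15 + 5*(-1 - 5*F) = -15 + (-5 - 25*F) = -20 - 25*F)
C(8) + 2*(-37) = (-20 - 25*8) + 2*(-37) = (-20 - 200) - 74 = -220 - 74 = -294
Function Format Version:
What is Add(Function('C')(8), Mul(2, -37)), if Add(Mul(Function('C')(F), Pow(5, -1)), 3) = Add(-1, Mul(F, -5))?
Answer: -294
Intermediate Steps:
Function('C')(F) = Add(-20, Mul(-25, F)) (Function('C')(F) = Add(-15, Mul(5, Add(-1, Mul(F, -5)))) = Add(-15, Mul(5, Add(-1, Mul(-5, F)))) = Add(-15, Add(-5, Mul(-25, F))) = Add(-20, Mul(-25, F)))
Add(Function('C')(8), Mul(2, -37)) = Add(Add(-20, Mul(-25, 8)), Mul(2, -37)) = Add(Add(-20, -200), -74) = Add(-220, -74) = -294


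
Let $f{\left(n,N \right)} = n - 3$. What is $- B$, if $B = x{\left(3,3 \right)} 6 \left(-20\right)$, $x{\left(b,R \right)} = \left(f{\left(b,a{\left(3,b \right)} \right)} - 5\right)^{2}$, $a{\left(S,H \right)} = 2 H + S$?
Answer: $3000$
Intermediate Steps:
$a{\left(S,H \right)} = S + 2 H$
$f{\left(n,N \right)} = -3 + n$
$x{\left(b,R \right)} = \left(-8 + b\right)^{2}$ ($x{\left(b,R \right)} = \left(\left(-3 + b\right) - 5\right)^{2} = \left(-8 + b\right)^{2}$)
$B = -3000$ ($B = \left(-8 + 3\right)^{2} \cdot 6 \left(-20\right) = \left(-5\right)^{2} \cdot 6 \left(-20\right) = 25 \cdot 6 \left(-20\right) = 150 \left(-20\right) = -3000$)
$- B = \left(-1\right) \left(-3000\right) = 3000$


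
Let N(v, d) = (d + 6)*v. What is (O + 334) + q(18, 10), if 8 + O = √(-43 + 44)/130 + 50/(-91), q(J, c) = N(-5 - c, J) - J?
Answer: -47813/910 ≈ -52.542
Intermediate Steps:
N(v, d) = v*(6 + d) (N(v, d) = (6 + d)*v = v*(6 + d))
q(J, c) = -J + (-5 - c)*(6 + J) (q(J, c) = (-5 - c)*(6 + J) - J = -J + (-5 - c)*(6 + J))
O = -7773/910 (O = -8 + (√(-43 + 44)/130 + 50/(-91)) = -8 + (√1*(1/130) + 50*(-1/91)) = -8 + (1*(1/130) - 50/91) = -8 + (1/130 - 50/91) = -8 - 493/910 = -7773/910 ≈ -8.5418)
(O + 334) + q(18, 10) = (-7773/910 + 334) + (-1*18 - (5 + 10)*(6 + 18)) = 296167/910 + (-18 - 1*15*24) = 296167/910 + (-18 - 360) = 296167/910 - 378 = -47813/910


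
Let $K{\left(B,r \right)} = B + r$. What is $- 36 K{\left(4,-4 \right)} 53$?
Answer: $0$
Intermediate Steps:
$- 36 K{\left(4,-4 \right)} 53 = - 36 \left(4 - 4\right) 53 = \left(-36\right) 0 \cdot 53 = 0 \cdot 53 = 0$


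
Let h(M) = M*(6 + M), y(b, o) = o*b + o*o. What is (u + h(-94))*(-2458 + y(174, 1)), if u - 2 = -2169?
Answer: -13937715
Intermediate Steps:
u = -2167 (u = 2 - 2169 = -2167)
y(b, o) = o² + b*o (y(b, o) = b*o + o² = o² + b*o)
(u + h(-94))*(-2458 + y(174, 1)) = (-2167 - 94*(6 - 94))*(-2458 + 1*(174 + 1)) = (-2167 - 94*(-88))*(-2458 + 1*175) = (-2167 + 8272)*(-2458 + 175) = 6105*(-2283) = -13937715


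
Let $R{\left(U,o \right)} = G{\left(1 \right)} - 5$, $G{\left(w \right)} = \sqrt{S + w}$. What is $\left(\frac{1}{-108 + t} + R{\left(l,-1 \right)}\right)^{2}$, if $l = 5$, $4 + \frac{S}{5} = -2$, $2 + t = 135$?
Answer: $\frac{\left(-124 + 25 i \sqrt{29}\right)^{2}}{625} \approx -4.3984 - 53.421 i$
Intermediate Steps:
$t = 133$ ($t = -2 + 135 = 133$)
$S = -30$ ($S = -20 + 5 \left(-2\right) = -20 - 10 = -30$)
$G{\left(w \right)} = \sqrt{-30 + w}$
$R{\left(U,o \right)} = -5 + i \sqrt{29}$ ($R{\left(U,o \right)} = \sqrt{-30 + 1} - 5 = \sqrt{-29} - 5 = i \sqrt{29} - 5 = -5 + i \sqrt{29}$)
$\left(\frac{1}{-108 + t} + R{\left(l,-1 \right)}\right)^{2} = \left(\frac{1}{-108 + 133} - \left(5 - i \sqrt{29}\right)\right)^{2} = \left(\frac{1}{25} - \left(5 - i \sqrt{29}\right)\right)^{2} = \left(- \frac{124}{25} + i \sqrt{29}\right)^{2}$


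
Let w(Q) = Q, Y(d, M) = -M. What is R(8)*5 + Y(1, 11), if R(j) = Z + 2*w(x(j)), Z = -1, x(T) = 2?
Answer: 4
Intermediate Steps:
R(j) = 3 (R(j) = -1 + 2*2 = -1 + 4 = 3)
R(8)*5 + Y(1, 11) = 3*5 - 1*11 = 15 - 11 = 4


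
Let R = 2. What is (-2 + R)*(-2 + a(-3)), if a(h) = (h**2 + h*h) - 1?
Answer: 0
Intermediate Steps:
a(h) = -1 + 2*h**2 (a(h) = (h**2 + h**2) - 1 = 2*h**2 - 1 = -1 + 2*h**2)
(-2 + R)*(-2 + a(-3)) = (-2 + 2)*(-2 + (-1 + 2*(-3)**2)) = 0*(-2 + (-1 + 2*9)) = 0*(-2 + (-1 + 18)) = 0*(-2 + 17) = 0*15 = 0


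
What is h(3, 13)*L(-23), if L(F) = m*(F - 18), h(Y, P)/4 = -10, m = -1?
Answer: -1640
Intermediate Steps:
h(Y, P) = -40 (h(Y, P) = 4*(-10) = -40)
L(F) = 18 - F (L(F) = -(F - 18) = -(-18 + F) = 18 - F)
h(3, 13)*L(-23) = -40*(18 - 1*(-23)) = -40*(18 + 23) = -40*41 = -1640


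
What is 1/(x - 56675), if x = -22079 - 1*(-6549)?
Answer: -1/72205 ≈ -1.3849e-5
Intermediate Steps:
x = -15530 (x = -22079 + 6549 = -15530)
1/(x - 56675) = 1/(-15530 - 56675) = 1/(-72205) = -1/72205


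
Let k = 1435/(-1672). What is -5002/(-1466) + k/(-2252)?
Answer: 9418177199/2759997152 ≈ 3.4124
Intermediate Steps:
k = -1435/1672 (k = 1435*(-1/1672) = -1435/1672 ≈ -0.85825)
-5002/(-1466) + k/(-2252) = -5002/(-1466) - 1435/1672/(-2252) = -5002*(-1/1466) - 1435/1672*(-1/2252) = 2501/733 + 1435/3765344 = 9418177199/2759997152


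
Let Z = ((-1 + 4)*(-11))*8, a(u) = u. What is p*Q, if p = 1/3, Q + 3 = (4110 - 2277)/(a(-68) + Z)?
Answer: -943/332 ≈ -2.8404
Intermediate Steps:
Z = -264 (Z = (3*(-11))*8 = -33*8 = -264)
Q = -2829/332 (Q = -3 + (4110 - 2277)/(-68 - 264) = -3 + 1833/(-332) = -3 + 1833*(-1/332) = -3 - 1833/332 = -2829/332 ≈ -8.5211)
p = ⅓ ≈ 0.33333
p*Q = (⅓)*(-2829/332) = -943/332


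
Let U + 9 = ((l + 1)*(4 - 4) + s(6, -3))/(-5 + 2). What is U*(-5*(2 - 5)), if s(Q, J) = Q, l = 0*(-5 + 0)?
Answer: -165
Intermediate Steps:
l = 0 (l = 0*(-5) = 0)
U = -11 (U = -9 + ((0 + 1)*(4 - 4) + 6)/(-5 + 2) = -9 + (1*0 + 6)/(-3) = -9 + (0 + 6)*(-⅓) = -9 + 6*(-⅓) = -9 - 2 = -11)
U*(-5*(2 - 5)) = -(-55)*(2 - 5) = -(-55)*(-3) = -11*15 = -165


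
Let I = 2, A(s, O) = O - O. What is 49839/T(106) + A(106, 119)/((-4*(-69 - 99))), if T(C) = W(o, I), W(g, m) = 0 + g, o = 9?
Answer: 16613/3 ≈ 5537.7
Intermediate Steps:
A(s, O) = 0
W(g, m) = g
T(C) = 9
49839/T(106) + A(106, 119)/((-4*(-69 - 99))) = 49839/9 + 0/((-4*(-69 - 99))) = 49839*(⅑) + 0/((-4*(-168))) = 16613/3 + 0/672 = 16613/3 + 0*(1/672) = 16613/3 + 0 = 16613/3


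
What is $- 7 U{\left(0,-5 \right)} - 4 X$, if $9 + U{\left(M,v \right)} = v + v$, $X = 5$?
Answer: $113$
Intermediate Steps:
$U{\left(M,v \right)} = -9 + 2 v$ ($U{\left(M,v \right)} = -9 + \left(v + v\right) = -9 + 2 v$)
$- 7 U{\left(0,-5 \right)} - 4 X = - 7 \left(-9 + 2 \left(-5\right)\right) - 20 = - 7 \left(-9 - 10\right) - 20 = \left(-7\right) \left(-19\right) - 20 = 133 - 20 = 113$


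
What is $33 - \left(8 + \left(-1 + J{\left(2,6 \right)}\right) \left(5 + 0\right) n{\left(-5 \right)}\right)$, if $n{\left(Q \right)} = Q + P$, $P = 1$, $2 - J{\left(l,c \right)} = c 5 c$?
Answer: $-3555$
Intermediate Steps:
$J{\left(l,c \right)} = 2 - 5 c^{2}$ ($J{\left(l,c \right)} = 2 - c 5 c = 2 - 5 c c = 2 - 5 c^{2}$)
$n{\left(Q \right)} = 1 + Q$ ($n{\left(Q \right)} = Q + 1 = 1 + Q$)
$33 - \left(8 + \left(-1 + J{\left(2,6 \right)}\right) \left(5 + 0\right) n{\left(-5 \right)}\right) = 33 - \left(8 + \left(-1 + \left(2 - 5 \cdot 6^{2}\right)\right) \left(5 + 0\right) \left(1 - 5\right)\right) = 33 - \left(8 + \left(-1 + \left(2 - 180\right)\right) 5 \left(-4\right)\right) = 33 - \left(8 + \left(-1 - 178\right) 5 \left(-4\right)\right) = 33 - \left(8 + \left(-179\right) 5 \left(-4\right)\right) = 33 - \left(8 - -3580\right) = 33 - \left(8 + 3580\right) = 33 - 3588 = -3555$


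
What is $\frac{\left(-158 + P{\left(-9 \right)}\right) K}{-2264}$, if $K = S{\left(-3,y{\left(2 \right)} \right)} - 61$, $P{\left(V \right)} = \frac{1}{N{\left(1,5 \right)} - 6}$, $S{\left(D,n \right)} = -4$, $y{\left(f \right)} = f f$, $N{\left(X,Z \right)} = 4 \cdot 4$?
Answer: $- \frac{20527}{4528} \approx -4.5333$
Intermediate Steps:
$N{\left(X,Z \right)} = 16$
$y{\left(f \right)} = f^{2}$
$P{\left(V \right)} = \frac{1}{10}$ ($P{\left(V \right)} = \frac{1}{16 - 6} = \frac{1}{10}$)
$K = -65$ ($K = -4 - 61 = -65$)
$\frac{\left(-158 + P{\left(-9 \right)}\right) K}{-2264} = \frac{\left(-158 + \frac{1}{10}\right) \left(-65\right)}{-2264} = \left(- \frac{1579}{10}\right) \left(-65\right) \left(- \frac{1}{2264}\right) = \frac{20527}{2} \left(- \frac{1}{2264}\right) = - \frac{20527}{4528}$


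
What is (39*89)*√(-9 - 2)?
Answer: 3471*I*√11 ≈ 11512.0*I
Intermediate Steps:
(39*89)*√(-9 - 2) = 3471*√(-11) = 3471*(I*√11) = 3471*I*√11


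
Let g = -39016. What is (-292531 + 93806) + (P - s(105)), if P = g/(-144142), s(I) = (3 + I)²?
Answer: -15162926111/72071 ≈ -2.1039e+5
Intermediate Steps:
P = 19508/72071 (P = -39016/(-144142) = -39016*(-1/144142) = 19508/72071 ≈ 0.27068)
(-292531 + 93806) + (P - s(105)) = (-292531 + 93806) + (19508/72071 - (3 + 105)²) = -198725 + (19508/72071 - 1*108²) = -198725 + (19508/72071 - 1*11664) = -198725 + (19508/72071 - 11664) = -198725 - 840616636/72071 = -15162926111/72071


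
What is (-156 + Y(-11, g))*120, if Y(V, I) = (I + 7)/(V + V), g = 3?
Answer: -206520/11 ≈ -18775.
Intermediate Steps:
Y(V, I) = (7 + I)/(2*V) (Y(V, I) = (7 + I)/((2*V)) = (7 + I)*(1/(2*V)) = (7 + I)/(2*V))
(-156 + Y(-11, g))*120 = (-156 + (½)*(7 + 3)/(-11))*120 = (-156 + (½)*(-1/11)*10)*120 = (-156 - 5/11)*120 = -1721/11*120 = -206520/11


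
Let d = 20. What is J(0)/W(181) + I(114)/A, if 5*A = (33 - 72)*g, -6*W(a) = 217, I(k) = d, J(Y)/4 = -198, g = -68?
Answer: 3156001/143871 ≈ 21.936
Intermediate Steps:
J(Y) = -792 (J(Y) = 4*(-198) = -792)
I(k) = 20
W(a) = -217/6 (W(a) = -⅙*217 = -217/6)
A = 2652/5 (A = ((33 - 72)*(-68))/5 = (-39*(-68))/5 = (⅕)*2652 = 2652/5 ≈ 530.40)
J(0)/W(181) + I(114)/A = -792/(-217/6) + 20/(2652/5) = -792*(-6/217) + 20*(5/2652) = 4752/217 + 25/663 = 3156001/143871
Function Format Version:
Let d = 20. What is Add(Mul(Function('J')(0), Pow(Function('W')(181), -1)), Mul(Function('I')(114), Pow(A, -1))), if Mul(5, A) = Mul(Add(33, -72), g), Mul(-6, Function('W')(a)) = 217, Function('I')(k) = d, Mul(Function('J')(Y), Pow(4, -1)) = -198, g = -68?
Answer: Rational(3156001, 143871) ≈ 21.936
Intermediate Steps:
Function('J')(Y) = -792 (Function('J')(Y) = Mul(4, -198) = -792)
Function('I')(k) = 20
Function('W')(a) = Rational(-217, 6) (Function('W')(a) = Mul(Rational(-1, 6), 217) = Rational(-217, 6))
A = Rational(2652, 5) (A = Mul(Rational(1, 5), Mul(Add(33, -72), -68)) = Mul(Rational(1, 5), Mul(-39, -68)) = Mul(Rational(1, 5), 2652) = Rational(2652, 5) ≈ 530.40)
Add(Mul(Function('J')(0), Pow(Function('W')(181), -1)), Mul(Function('I')(114), Pow(A, -1))) = Add(Mul(-792, Pow(Rational(-217, 6), -1)), Mul(20, Pow(Rational(2652, 5), -1))) = Add(Mul(-792, Rational(-6, 217)), Mul(20, Rational(5, 2652))) = Add(Rational(4752, 217), Rational(25, 663)) = Rational(3156001, 143871)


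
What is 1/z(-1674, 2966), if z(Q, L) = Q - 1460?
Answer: -1/3134 ≈ -0.00031908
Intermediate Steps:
z(Q, L) = -1460 + Q
1/z(-1674, 2966) = 1/(-1460 - 1674) = 1/(-3134) = -1/3134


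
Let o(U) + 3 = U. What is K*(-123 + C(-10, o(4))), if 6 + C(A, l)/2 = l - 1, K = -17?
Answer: 2295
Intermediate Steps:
o(U) = -3 + U
C(A, l) = -14 + 2*l (C(A, l) = -12 + 2*(l - 1) = -12 + 2*(-1 + l) = -12 + (-2 + 2*l) = -14 + 2*l)
K*(-123 + C(-10, o(4))) = -17*(-123 + (-14 + 2*(-3 + 4))) = -17*(-123 + (-14 + 2*1)) = -17*(-123 + (-14 + 2)) = -17*(-123 - 12) = -17*(-135) = 2295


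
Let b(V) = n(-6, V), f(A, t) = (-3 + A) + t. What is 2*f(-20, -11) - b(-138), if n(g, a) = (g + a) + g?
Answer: 82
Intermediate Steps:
n(g, a) = a + 2*g (n(g, a) = (a + g) + g = a + 2*g)
f(A, t) = -3 + A + t
b(V) = -12 + V (b(V) = V + 2*(-6) = V - 12 = -12 + V)
2*f(-20, -11) - b(-138) = 2*(-3 - 20 - 11) - (-12 - 138) = 2*(-34) - 1*(-150) = -68 + 150 = 82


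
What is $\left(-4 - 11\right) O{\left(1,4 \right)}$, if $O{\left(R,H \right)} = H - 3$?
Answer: $-15$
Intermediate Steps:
$O{\left(R,H \right)} = -3 + H$
$\left(-4 - 11\right) O{\left(1,4 \right)} = \left(-4 - 11\right) \left(-3 + 4\right) = \left(-15\right) 1 = -15$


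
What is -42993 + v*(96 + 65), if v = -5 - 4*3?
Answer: -45730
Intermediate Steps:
v = -17 (v = -5 - 12 = -17)
-42993 + v*(96 + 65) = -42993 - 17*(96 + 65) = -42993 - 17*161 = -42993 - 2737 = -45730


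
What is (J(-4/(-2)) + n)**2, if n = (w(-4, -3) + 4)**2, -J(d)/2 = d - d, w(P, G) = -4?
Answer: 0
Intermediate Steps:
J(d) = 0 (J(d) = -2*(d - d) = -2*0 = 0)
n = 0 (n = (-4 + 4)**2 = 0**2 = 0)
(J(-4/(-2)) + n)**2 = (0 + 0)**2 = 0**2 = 0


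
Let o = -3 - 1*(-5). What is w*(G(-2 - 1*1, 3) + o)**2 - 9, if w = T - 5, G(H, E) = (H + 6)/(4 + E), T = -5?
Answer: -3331/49 ≈ -67.980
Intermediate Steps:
o = 2 (o = -3 + 5 = 2)
G(H, E) = (6 + H)/(4 + E)
w = -10 (w = -5 - 5 = -10)
w*(G(-2 - 1*1, 3) + o)**2 - 9 = -10*((6 + (-2 - 1*1))/(4 + 3) + 2)**2 - 9 = -10*((6 + (-2 - 1))/7 + 2)**2 - 9 = -10*((6 - 3)/7 + 2)**2 - 9 = -10*((1/7)*3 + 2)**2 - 9 = -10*(3/7 + 2)**2 - 9 = -10*(17/7)**2 - 9 = -10*289/49 - 9 = -2890/49 - 9 = -3331/49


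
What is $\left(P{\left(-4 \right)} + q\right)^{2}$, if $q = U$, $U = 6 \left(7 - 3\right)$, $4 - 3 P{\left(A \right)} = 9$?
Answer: $\frac{4489}{9} \approx 498.78$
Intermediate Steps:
$P{\left(A \right)} = - \frac{5}{3}$ ($P{\left(A \right)} = \frac{4}{3} - 3 = - \frac{5}{3}$)
$U = 24$ ($U = 6 \cdot 4 = 24$)
$q = 24$
$\left(P{\left(-4 \right)} + q\right)^{2} = \left(- \frac{5}{3} + 24\right)^{2} = \left(\frac{67}{3}\right)^{2} = \frac{4489}{9}$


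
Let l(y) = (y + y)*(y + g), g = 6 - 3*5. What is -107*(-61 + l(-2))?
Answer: 1819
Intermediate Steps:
g = -9 (g = 6 - 15 = -9)
l(y) = 2*y*(-9 + y) (l(y) = (y + y)*(y - 9) = (2*y)*(-9 + y) = 2*y*(-9 + y))
-107*(-61 + l(-2)) = -107*(-61 + 2*(-2)*(-9 - 2)) = -107*(-61 + 2*(-2)*(-11)) = -107*(-61 + 44) = -107*(-17) = 1819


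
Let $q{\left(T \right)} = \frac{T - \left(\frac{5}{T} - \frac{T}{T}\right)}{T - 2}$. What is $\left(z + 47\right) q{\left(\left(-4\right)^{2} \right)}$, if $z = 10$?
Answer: $\frac{15219}{224} \approx 67.942$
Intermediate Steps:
$q{\left(T \right)} = \frac{1 + T - \frac{5}{T}}{-2 + T}$ ($q{\left(T \right)} = \frac{T + \left(1 - \frac{5}{T}\right)}{-2 + T} = \frac{1 + T - \frac{5}{T}}{-2 + T}$)
$\left(z + 47\right) q{\left(\left(-4\right)^{2} \right)} = \left(10 + 47\right) \frac{-5 + \left(-4\right)^{2} + \left(\left(-4\right)^{2}\right)^{2}}{\left(-4\right)^{2} \left(-2 + \left(-4\right)^{2}\right)} = 57 \frac{-5 + 16 + 16^{2}}{16 \left(-2 + 16\right)} = 57 \frac{-5 + 16 + 256}{16 \cdot 14} = 57 \cdot \frac{1}{16} \cdot \frac{1}{14} \cdot 267 = 57 \cdot \frac{267}{224} = \frac{15219}{224}$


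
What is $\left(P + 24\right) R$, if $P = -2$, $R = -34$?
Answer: $-748$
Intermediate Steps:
$\left(P + 24\right) R = \left(-2 + 24\right) \left(-34\right) = 22 \left(-34\right) = -748$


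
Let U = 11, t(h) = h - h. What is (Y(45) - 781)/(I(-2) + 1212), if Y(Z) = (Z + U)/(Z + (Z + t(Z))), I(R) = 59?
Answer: -35117/57195 ≈ -0.61399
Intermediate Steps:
t(h) = 0
Y(Z) = (11 + Z)/(2*Z) (Y(Z) = (Z + 11)/(Z + (Z + 0)) = (11 + Z)/(Z + Z) = (11 + Z)/((2*Z)) = (11 + Z)*(1/(2*Z)) = (11 + Z)/(2*Z))
(Y(45) - 781)/(I(-2) + 1212) = ((½)*(11 + 45)/45 - 781)/(59 + 1212) = ((½)*(1/45)*56 - 781)/1271 = (28/45 - 781)*(1/1271) = -35117/45*1/1271 = -35117/57195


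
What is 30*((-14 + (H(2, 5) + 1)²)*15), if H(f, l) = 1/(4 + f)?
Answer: -11375/2 ≈ -5687.5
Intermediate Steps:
30*((-14 + (H(2, 5) + 1)²)*15) = 30*((-14 + (1/(4 + 2) + 1)²)*15) = 30*((-14 + (1/6 + 1)²)*15) = 30*((-14 + (⅙ + 1)²)*15) = 30*((-14 + (7/6)²)*15) = 30*((-14 + 49/36)*15) = 30*(-455/36*15) = 30*(-2275/12) = -11375/2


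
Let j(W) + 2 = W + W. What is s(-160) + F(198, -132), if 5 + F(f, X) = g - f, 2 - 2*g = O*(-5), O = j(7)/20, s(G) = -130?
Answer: -661/2 ≈ -330.50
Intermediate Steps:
j(W) = -2 + 2*W (j(W) = -2 + (W + W) = -2 + 2*W)
O = 3/5 (O = (-2 + 2*7)/20 = (-2 + 14)*(1/20) = 12*(1/20) = 3/5 ≈ 0.60000)
g = 5/2 (g = 1 - 3*(-5)/10 = 1 - 1/2*(-3) = 1 + 3/2 = 5/2 ≈ 2.5000)
F(f, X) = -5/2 - f (F(f, X) = -5 + (5/2 - f) = -5/2 - f)
s(-160) + F(198, -132) = -130 + (-5/2 - 1*198) = -130 + (-5/2 - 198) = -130 - 401/2 = -661/2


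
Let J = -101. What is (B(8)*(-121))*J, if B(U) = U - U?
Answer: 0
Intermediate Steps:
B(U) = 0
(B(8)*(-121))*J = (0*(-121))*(-101) = 0*(-101) = 0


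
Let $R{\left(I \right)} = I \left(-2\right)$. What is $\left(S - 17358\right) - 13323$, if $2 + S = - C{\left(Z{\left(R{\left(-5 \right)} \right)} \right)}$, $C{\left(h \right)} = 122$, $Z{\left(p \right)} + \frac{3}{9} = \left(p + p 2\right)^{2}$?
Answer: $-30805$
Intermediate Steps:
$R{\left(I \right)} = - 2 I$
$Z{\left(p \right)} = - \frac{1}{3} + 9 p^{2}$ ($Z{\left(p \right)} = - \frac{1}{3} + \left(p + p 2\right)^{2} = - \frac{1}{3} + \left(p + 2 p\right)^{2} = - \frac{1}{3} + \left(3 p\right)^{2} = - \frac{1}{3} + 9 p^{2}$)
$S = -124$ ($S = -2 - 122 = -124$)
$\left(S - 17358\right) - 13323 = \left(-124 - 17358\right) - 13323 = -17482 - 13323 = -30805$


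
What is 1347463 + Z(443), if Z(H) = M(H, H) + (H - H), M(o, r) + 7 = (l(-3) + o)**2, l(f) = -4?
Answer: 1540177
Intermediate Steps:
M(o, r) = -7 + (-4 + o)**2
Z(H) = -7 + (-4 + H)**2 (Z(H) = (-7 + (-4 + H)**2) + (H - H) = (-7 + (-4 + H)**2) + 0 = -7 + (-4 + H)**2)
1347463 + Z(443) = 1347463 + (-7 + (-4 + 443)**2) = 1347463 + (-7 + 439**2) = 1347463 + (-7 + 192721) = 1347463 + 192714 = 1540177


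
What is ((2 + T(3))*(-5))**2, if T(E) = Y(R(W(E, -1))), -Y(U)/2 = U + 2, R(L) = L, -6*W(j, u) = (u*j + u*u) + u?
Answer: 225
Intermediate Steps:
W(j, u) = -u/6 - u**2/6 - j*u/6 (W(j, u) = -((u*j + u*u) + u)/6 = -((j*u + u**2) + u)/6 = -((u**2 + j*u) + u)/6 = -(u + u**2 + j*u)/6 = -u/6 - u**2/6 - j*u/6)
Y(U) = -4 - 2*U (Y(U) = -2*(U + 2) = -2*(2 + U) = -4 - 2*U)
T(E) = -4 - E/3 (T(E) = -4 - (-1)*(-1)*(1 + E - 1)/3 = -4 - (-1)*(-1)*E/3 = -4 - E/3)
((2 + T(3))*(-5))**2 = ((2 + (-4 - 1/3*3))*(-5))**2 = ((2 + (-4 - 1))*(-5))**2 = ((2 - 5)*(-5))**2 = (-3*(-5))**2 = 15**2 = 225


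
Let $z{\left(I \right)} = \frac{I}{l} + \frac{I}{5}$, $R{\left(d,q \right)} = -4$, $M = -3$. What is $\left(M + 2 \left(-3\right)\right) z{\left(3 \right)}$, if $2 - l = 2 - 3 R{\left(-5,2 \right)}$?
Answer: $- \frac{63}{20} \approx -3.15$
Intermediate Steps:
$l = -12$ ($l = 2 - \left(2 - -12\right) = 2 - \left(2 + 12\right) = 2 - 14 = -12$)
$z{\left(I \right)} = \frac{7 I}{60}$ ($z{\left(I \right)} = \frac{I}{-12} + \frac{I}{5} = I \left(- \frac{1}{12}\right) + I \frac{1}{5} = - \frac{I}{12} + \frac{I}{5} = \frac{7 I}{60}$)
$\left(M + 2 \left(-3\right)\right) z{\left(3 \right)} = \left(-3 + 2 \left(-3\right)\right) \frac{7}{60} \cdot 3 = \left(-3 - 6\right) \frac{7}{20} = \left(-9\right) \frac{7}{20} = - \frac{63}{20}$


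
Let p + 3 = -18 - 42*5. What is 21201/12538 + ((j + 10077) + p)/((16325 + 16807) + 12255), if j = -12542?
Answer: 928447339/569062206 ≈ 1.6315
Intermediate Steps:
p = -231 (p = -3 + (-18 - 42*5) = -3 + (-18 - 210) = -3 - 228 = -231)
21201/12538 + ((j + 10077) + p)/((16325 + 16807) + 12255) = 21201/12538 + ((-12542 + 10077) - 231)/((16325 + 16807) + 12255) = 21201*(1/12538) + (-2465 - 231)/(33132 + 12255) = 21201/12538 - 2696/45387 = 928447339/569062206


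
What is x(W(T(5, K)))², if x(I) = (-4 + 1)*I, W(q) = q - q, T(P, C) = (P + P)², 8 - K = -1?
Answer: 0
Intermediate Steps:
K = 9 (K = 8 - 1*(-1) = 8 + 1 = 9)
T(P, C) = 4*P² (T(P, C) = (2*P)² = 4*P²)
W(q) = 0
x(I) = -3*I
x(W(T(5, K)))² = (-3*0)² = 0² = 0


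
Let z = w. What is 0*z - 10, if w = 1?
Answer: -10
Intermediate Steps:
z = 1
0*z - 10 = 0*1 - 10 = 0 - 10 = -10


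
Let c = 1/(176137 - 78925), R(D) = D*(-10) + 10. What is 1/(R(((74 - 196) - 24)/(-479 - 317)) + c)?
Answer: 19345188/157969699 ≈ 0.12246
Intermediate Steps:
R(D) = 10 - 10*D (R(D) = -10*D + 10 = 10 - 10*D)
c = 1/97212 ≈ 1.0287e-5
1/(R(((74 - 196) - 24)/(-479 - 317)) + c) = 1/((10 - 10*((74 - 196) - 24)/(-479 - 317)) + 1/97212) = 1/((10 - 10*(-122 - 24)/(-796)) + 1/97212) = 1/((10 - (-1460)*(-1)/796) + 1/97212) = 1/((10 - 10*73/398) + 1/97212) = 1/((10 - 365/199) + 1/97212) = 1/(1625/199 + 1/97212) = 1/(157969699/19345188) = 19345188/157969699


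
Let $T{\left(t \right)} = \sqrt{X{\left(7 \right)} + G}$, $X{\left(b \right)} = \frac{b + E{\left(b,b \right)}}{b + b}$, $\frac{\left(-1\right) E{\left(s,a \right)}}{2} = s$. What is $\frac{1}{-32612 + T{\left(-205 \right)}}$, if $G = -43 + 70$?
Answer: $- \frac{65224}{2127085035} - \frac{\sqrt{106}}{2127085035} \approx -3.0668 \cdot 10^{-5}$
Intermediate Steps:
$E{\left(s,a \right)} = - 2 s$
$G = 27$
$X{\left(b \right)} = - \frac{1}{2}$ ($X{\left(b \right)} = \frac{b - 2 b}{b + b} = \frac{\left(-1\right) b}{2 b} = - b \frac{1}{2 b} = - \frac{1}{2}$)
$T{\left(t \right)} = \frac{\sqrt{106}}{2}$ ($T{\left(t \right)} = \sqrt{- \frac{1}{2} + 27} = \sqrt{\frac{53}{2}} = \frac{\sqrt{106}}{2}$)
$\frac{1}{-32612 + T{\left(-205 \right)}} = \frac{1}{-32612 + \frac{\sqrt{106}}{2}}$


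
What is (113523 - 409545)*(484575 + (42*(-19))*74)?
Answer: -125964169506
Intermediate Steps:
(113523 - 409545)*(484575 + (42*(-19))*74) = -296022*(484575 - 798*74) = -296022*(484575 - 59052) = -296022*425523 = -125964169506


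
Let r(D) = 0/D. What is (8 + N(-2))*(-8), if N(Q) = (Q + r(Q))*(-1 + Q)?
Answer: -112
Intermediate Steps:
r(D) = 0
N(Q) = Q*(-1 + Q) (N(Q) = (Q + 0)*(-1 + Q) = Q*(-1 + Q))
(8 + N(-2))*(-8) = (8 - 2*(-1 - 2))*(-8) = (8 - 2*(-3))*(-8) = (8 + 6)*(-8) = 14*(-8) = -112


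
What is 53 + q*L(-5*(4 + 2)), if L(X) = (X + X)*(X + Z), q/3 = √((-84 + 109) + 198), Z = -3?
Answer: 53 + 5940*√223 ≈ 88756.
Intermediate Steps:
q = 3*√223 (q = 3*√((-84 + 109) + 198) = 3*√(25 + 198) = 3*√223 ≈ 44.800)
L(X) = 2*X*(-3 + X) (L(X) = (X + X)*(X - 3) = (2*X)*(-3 + X) = 2*X*(-3 + X))
53 + q*L(-5*(4 + 2)) = 53 + (3*√223)*(2*(-5*(4 + 2))*(-3 - 5*(4 + 2))) = 53 + (3*√223)*(2*(-5*6)*(-3 - 5*6)) = 53 + (3*√223)*(2*(-30)*(-3 - 30)) = 53 + (3*√223)*(2*(-30)*(-33)) = 53 + (3*√223)*1980 = 53 + 5940*√223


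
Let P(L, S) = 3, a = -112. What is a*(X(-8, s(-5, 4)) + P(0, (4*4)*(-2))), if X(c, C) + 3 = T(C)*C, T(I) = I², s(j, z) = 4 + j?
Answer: 112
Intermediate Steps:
X(c, C) = -3 + C³ (X(c, C) = -3 + C²*C = -3 + C³)
a*(X(-8, s(-5, 4)) + P(0, (4*4)*(-2))) = -112*((-3 + (4 - 5)³) + 3) = -112*((-3 + (-1)³) + 3) = -112*((-3 - 1) + 3) = -112*(-4 + 3) = -112*(-1) = 112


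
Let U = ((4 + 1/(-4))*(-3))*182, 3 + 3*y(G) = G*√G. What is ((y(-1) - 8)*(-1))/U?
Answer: -2/455 - 2*I/12285 ≈ -0.0043956 - 0.0001628*I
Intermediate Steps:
y(G) = -1 + G^(3/2)/3 (y(G) = -1 + (G*√G)/3 = -1 + G^(3/2)/3)
U = -4095/2 (U = ((4 + 1*(-¼))*(-3))*182 = ((4 - ¼)*(-3))*182 = ((15/4)*(-3))*182 = -45/4*182 = -4095/2 ≈ -2047.5)
((y(-1) - 8)*(-1))/U = (((-1 + (-1)^(3/2)/3) - 8)*(-1))/(-4095/2) = (((-1 + (-I)/3) - 8)*(-1))*(-2/4095) = (((-1 - I/3) - 8)*(-1))*(-2/4095) = ((-9 - I/3)*(-1))*(-2/4095) = (9 + I/3)*(-2/4095) = -2/455 - 2*I/12285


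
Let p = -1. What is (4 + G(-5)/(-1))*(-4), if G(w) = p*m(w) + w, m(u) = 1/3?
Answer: -112/3 ≈ -37.333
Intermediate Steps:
m(u) = 1/3 (m(u) = 1*(1/3) = 1/3)
G(w) = -1/3 + w (G(w) = -1*1/3 + w = -1/3 + w)
(4 + G(-5)/(-1))*(-4) = (4 + (-1/3 - 5)/(-1))*(-4) = (4 - 16/3*(-1))*(-4) = (4 + 16/3)*(-4) = (28/3)*(-4) = -112/3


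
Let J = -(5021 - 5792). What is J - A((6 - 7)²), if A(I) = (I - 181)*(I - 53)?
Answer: -8589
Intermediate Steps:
A(I) = (-181 + I)*(-53 + I)
J = 771 (J = -1*(-771) = 771)
J - A((6 - 7)²) = 771 - (9593 + ((6 - 7)²)² - 234*(6 - 7)²) = 771 - (9593 + ((-1)²)² - 234*(-1)²) = 771 - (9593 + 1² - 234*1) = 771 - (9593 + 1 - 234) = 771 - 1*9360 = 771 - 9360 = -8589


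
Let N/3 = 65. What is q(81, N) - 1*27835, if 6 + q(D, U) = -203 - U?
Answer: -28239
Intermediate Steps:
N = 195 (N = 3*65 = 195)
q(D, U) = -209 - U (q(D, U) = -6 + (-203 - U) = -209 - U)
q(81, N) - 1*27835 = (-209 - 1*195) - 1*27835 = (-209 - 195) - 27835 = -404 - 27835 = -28239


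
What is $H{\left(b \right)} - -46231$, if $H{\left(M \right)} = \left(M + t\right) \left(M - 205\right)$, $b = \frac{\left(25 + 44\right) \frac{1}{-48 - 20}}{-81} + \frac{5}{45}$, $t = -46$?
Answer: $\frac{187522884013}{3370896} \approx 55630.0$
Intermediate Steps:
$b = \frac{227}{1836}$ ($b = \frac{69}{-68} \left(- \frac{1}{81}\right) + 5 \cdot \frac{1}{45} = 69 \left(- \frac{1}{68}\right) \left(- \frac{1}{81}\right) + \frac{1}{9} = \left(- \frac{69}{68}\right) \left(- \frac{1}{81}\right) + \frac{1}{9} = \frac{23}{1836} + \frac{1}{9} = \frac{227}{1836} \approx 0.12364$)
$H{\left(M \right)} = \left(-205 + M\right) \left(-46 + M\right)$ ($H{\left(M \right)} = \left(M - 46\right) \left(M - 205\right) = \left(-46 + M\right) \left(-205 + M\right) = \left(-205 + M\right) \left(-46 + M\right)$)
$H{\left(b \right)} - -46231 = \left(9430 + \left(\frac{227}{1836}\right)^{2} - \frac{56977}{1836}\right) - -46231 = \left(9430 + \frac{51529}{3370896} - \frac{56977}{1836}\right) + 46231 = \frac{31682991037}{3370896} + 46231 = \frac{187522884013}{3370896}$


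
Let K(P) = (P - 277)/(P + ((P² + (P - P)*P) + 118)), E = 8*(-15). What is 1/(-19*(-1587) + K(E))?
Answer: 14398/434142497 ≈ 3.3164e-5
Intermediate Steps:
E = -120
K(P) = (-277 + P)/(118 + P + P²) (K(P) = (-277 + P)/(P + ((P² + 0*P) + 118)) = (-277 + P)/(P + ((P² + 0) + 118)) = (-277 + P)/(P + (P² + 118)) = (-277 + P)/(P + (118 + P²)) = (-277 + P)/(118 + P + P²))
1/(-19*(-1587) + K(E)) = 1/(-19*(-1587) + (-277 - 120)/(118 - 120 + (-120)²)) = 1/(30153 - 397/(118 - 120 + 14400)) = 1/(30153 - 397/14398) = 1/(434142497/14398) = 14398/434142497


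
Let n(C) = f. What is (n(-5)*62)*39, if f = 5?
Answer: 12090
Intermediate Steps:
n(C) = 5
(n(-5)*62)*39 = (5*62)*39 = 310*39 = 12090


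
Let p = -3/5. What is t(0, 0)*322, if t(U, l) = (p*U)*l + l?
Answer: 0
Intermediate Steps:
p = -⅗ (p = -3*⅕ = -⅗ ≈ -0.60000)
t(U, l) = l - 3*U*l/5 (t(U, l) = (-3*U/5)*l + l = -3*U*l/5 + l = l - 3*U*l/5)
t(0, 0)*322 = ((⅕)*0*(5 - 3*0))*322 = ((⅕)*0*(5 + 0))*322 = ((⅕)*0*5)*322 = 0*322 = 0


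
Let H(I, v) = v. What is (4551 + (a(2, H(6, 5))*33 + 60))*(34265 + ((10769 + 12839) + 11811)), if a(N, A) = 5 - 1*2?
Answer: 328211640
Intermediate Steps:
a(N, A) = 3 (a(N, A) = 5 - 2 = 3)
(4551 + (a(2, H(6, 5))*33 + 60))*(34265 + ((10769 + 12839) + 11811)) = (4551 + (3*33 + 60))*(34265 + ((10769 + 12839) + 11811)) = (4551 + (99 + 60))*(34265 + (23608 + 11811)) = (4551 + 159)*(34265 + 35419) = 4710*69684 = 328211640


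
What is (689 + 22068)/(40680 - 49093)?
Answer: -22757/8413 ≈ -2.7050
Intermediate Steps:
(689 + 22068)/(40680 - 49093) = 22757/(-8413) = 22757*(-1/8413) = -22757/8413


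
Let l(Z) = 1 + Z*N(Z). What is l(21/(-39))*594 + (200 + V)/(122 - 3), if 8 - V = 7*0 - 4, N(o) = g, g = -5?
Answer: 3395684/1547 ≈ 2195.0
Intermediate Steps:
N(o) = -5
V = 12 (V = 8 - (7*0 - 4) = 8 - (0 - 4) = 8 - 1*(-4) = 8 + 4 = 12)
l(Z) = 1 - 5*Z (l(Z) = 1 + Z*(-5) = 1 - 5*Z)
l(21/(-39))*594 + (200 + V)/(122 - 3) = (1 - 105/(-39))*594 + (200 + 12)/(122 - 3) = (1 - 105*(-1)/39)*594 + 212/119 = (1 - 5*(-7/13))*594 + 212*(1/119) = (1 + 35/13)*594 + 212/119 = (48/13)*594 + 212/119 = 28512/13 + 212/119 = 3395684/1547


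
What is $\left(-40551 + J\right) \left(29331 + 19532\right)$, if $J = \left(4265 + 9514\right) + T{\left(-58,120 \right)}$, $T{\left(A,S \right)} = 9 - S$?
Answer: $-1313584029$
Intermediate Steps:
$J = 13668$ ($J = \left(4265 + 9514\right) + \left(9 - 120\right) = 13779 + \left(9 - 120\right) = 13779 - 111 = 13668$)
$\left(-40551 + J\right) \left(29331 + 19532\right) = \left(-40551 + 13668\right) \left(29331 + 19532\right) = \left(-26883\right) 48863 = -1313584029$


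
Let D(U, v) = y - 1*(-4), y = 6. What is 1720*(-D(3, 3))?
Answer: -17200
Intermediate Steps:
D(U, v) = 10 (D(U, v) = 6 - 1*(-4) = 6 + 4 = 10)
1720*(-D(3, 3)) = 1720*(-1*10) = 1720*(-10) = -17200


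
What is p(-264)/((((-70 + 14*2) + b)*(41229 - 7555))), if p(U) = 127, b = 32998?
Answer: 127/1109760344 ≈ 1.1444e-7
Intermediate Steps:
p(-264)/((((-70 + 14*2) + b)*(41229 - 7555))) = 127/((((-70 + 14*2) + 32998)*(41229 - 7555))) = 127/((((-70 + 28) + 32998)*33674)) = 127/(((-42 + 32998)*33674)) = 127/((32956*33674)) = 127/1109760344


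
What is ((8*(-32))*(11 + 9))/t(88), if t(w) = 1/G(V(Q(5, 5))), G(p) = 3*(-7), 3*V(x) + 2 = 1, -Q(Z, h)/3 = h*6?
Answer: 107520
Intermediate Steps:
Q(Z, h) = -18*h (Q(Z, h) = -3*h*6 = -18*h)
V(x) = -1/3 (V(x) = -2/3 + (1/3)*1 = -2/3 + 1/3 = -1/3)
G(p) = -21
t(w) = -1/21 (t(w) = 1/(-21) = -1/21)
((8*(-32))*(11 + 9))/t(88) = ((8*(-32))*(11 + 9))/(-1/21) = -256*20*(-21) = -5120*(-21) = 107520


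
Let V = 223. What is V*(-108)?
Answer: -24084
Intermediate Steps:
V*(-108) = 223*(-108) = -24084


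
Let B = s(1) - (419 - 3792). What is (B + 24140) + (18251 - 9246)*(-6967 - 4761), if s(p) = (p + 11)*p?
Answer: -105583115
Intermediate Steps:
s(p) = p*(11 + p) (s(p) = (11 + p)*p = p*(11 + p))
B = 3385 (B = 1*(11 + 1) - (419 - 3792) = 1*12 - 1*(-3373) = 12 + 3373 = 3385)
(B + 24140) + (18251 - 9246)*(-6967 - 4761) = (3385 + 24140) + (18251 - 9246)*(-6967 - 4761) = 27525 + 9005*(-11728) = 27525 - 105610640 = -105583115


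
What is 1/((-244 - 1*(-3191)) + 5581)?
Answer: 1/8528 ≈ 0.00011726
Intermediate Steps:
1/((-244 - 1*(-3191)) + 5581) = 1/((-244 + 3191) + 5581) = 1/(2947 + 5581) = 1/8528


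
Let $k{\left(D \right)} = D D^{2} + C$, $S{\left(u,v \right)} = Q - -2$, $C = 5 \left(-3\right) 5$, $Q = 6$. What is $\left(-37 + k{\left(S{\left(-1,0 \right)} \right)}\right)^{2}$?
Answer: $160000$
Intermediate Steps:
$C = -75$ ($C = \left(-15\right) 5 = -75$)
$S{\left(u,v \right)} = 8$ ($S{\left(u,v \right)} = 6 - -2 = 6 + 2 = 8$)
$k{\left(D \right)} = -75 + D^{3}$ ($k{\left(D \right)} = D D^{2} - 75 = D^{3} - 75 = -75 + D^{3}$)
$\left(-37 + k{\left(S{\left(-1,0 \right)} \right)}\right)^{2} = \left(-37 - \left(75 - 8^{3}\right)\right)^{2} = \left(-37 + \left(-75 + 512\right)\right)^{2} = \left(-37 + 437\right)^{2} = 400^{2} = 160000$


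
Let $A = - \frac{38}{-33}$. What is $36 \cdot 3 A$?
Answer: $\frac{1368}{11} \approx 124.36$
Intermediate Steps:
$A = \frac{38}{33}$ ($A = \left(-38\right) \left(- \frac{1}{33}\right) = \frac{38}{33} \approx 1.1515$)
$36 \cdot 3 A = 36 \cdot 3 \cdot \frac{38}{33} = 108 \cdot \frac{38}{33} = \frac{1368}{11}$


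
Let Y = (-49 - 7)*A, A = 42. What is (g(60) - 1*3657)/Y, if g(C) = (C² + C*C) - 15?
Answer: -3/2 ≈ -1.5000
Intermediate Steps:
g(C) = -15 + 2*C² (g(C) = (C² + C²) - 15 = 2*C² - 15 = -15 + 2*C²)
Y = -2352 (Y = (-49 - 7)*42 = -56*42 = -2352)
(g(60) - 1*3657)/Y = ((-15 + 2*60²) - 1*3657)/(-2352) = ((-15 + 2*3600) - 3657)*(-1/2352) = ((-15 + 7200) - 3657)*(-1/2352) = (7185 - 3657)*(-1/2352) = 3528*(-1/2352) = -3/2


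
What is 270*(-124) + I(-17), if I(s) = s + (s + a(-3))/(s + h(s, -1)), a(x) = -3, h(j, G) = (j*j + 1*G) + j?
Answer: -4254129/127 ≈ -33497.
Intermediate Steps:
h(j, G) = G + j + j**2 (h(j, G) = (j**2 + G) + j = (G + j**2) + j = G + j + j**2)
I(s) = s + (-3 + s)/(-1 + s**2 + 2*s) (I(s) = s + (s - 3)/(s + (-1 + s + s**2)) = s + (-3 + s)/(-1 + s**2 + 2*s))
270*(-124) + I(-17) = 270*(-124) + (-3 + (-17)**3 + 2*(-17)**2)/(-1 + (-17)**2 + 2*(-17)) = -33480 + (-3 - 4913 + 2*289)/(-1 + 289 - 34) = -33480 + (-3 - 4913 + 578)/254 = -33480 + (1/254)*(-4338) = -33480 - 2169/127 = -4254129/127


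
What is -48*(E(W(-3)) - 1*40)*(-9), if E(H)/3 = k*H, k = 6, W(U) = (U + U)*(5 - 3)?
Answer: -110592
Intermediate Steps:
W(U) = 4*U (W(U) = (2*U)*2 = 4*U)
E(H) = 18*H (E(H) = 3*(6*H) = 18*H)
-48*(E(W(-3)) - 1*40)*(-9) = -48*(18*(4*(-3)) - 1*40)*(-9) = -48*(18*(-12) - 40)*(-9) = -48*(-216 - 40)*(-9) = -48*(-256)*(-9) = 12288*(-9) = -110592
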